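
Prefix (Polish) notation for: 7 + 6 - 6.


left-to-right (same/higher precedence on left): tree is (- (+ 7 6) 6)
Prefix: - + 7 6 6


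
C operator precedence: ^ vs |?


'^' is bitwise XOR (level 4); '|' is bitwise OR (level 3)
Higher level binds tighter
'^' has higher precedence than '|'


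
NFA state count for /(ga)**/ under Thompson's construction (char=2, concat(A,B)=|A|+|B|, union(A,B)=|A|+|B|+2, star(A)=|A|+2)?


Syntax tree has 2 char leaf(s), 0 union(s), 2 star(s)
chars contribute 2×2 = 4; each union adds +2; each star adds +2
Total: 4 + 0 + 4 = 8 states


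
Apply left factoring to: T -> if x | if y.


Common prefix: 'if'
Factored: T -> if T', T' -> x | y


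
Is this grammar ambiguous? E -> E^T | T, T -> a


precedence layered via separate nonterminal T: deterministic
Unambiguous


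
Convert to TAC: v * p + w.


Break into single-operator statements:
t1 = v * p
t2 = t1 + w


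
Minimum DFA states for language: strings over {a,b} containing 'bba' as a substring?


KMP-style automaton: 3 progress states + 1 absorbing accept = 4
Minimal DFA: 4 states


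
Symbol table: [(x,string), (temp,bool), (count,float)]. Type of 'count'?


Lookup 'count' → type float


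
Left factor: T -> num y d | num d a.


Common prefix: 'num'
Factored: T -> num T', T' -> y d | d a


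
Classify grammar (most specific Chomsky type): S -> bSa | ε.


Single nonterminal LHS, but b^n a^n is not regular
Classification: Type 2 (Context-Free)


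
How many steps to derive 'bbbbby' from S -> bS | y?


Derivation: S => bS => bbS => bbbS => bbbbS => bbbbbS => bbbbby
Steps: 6


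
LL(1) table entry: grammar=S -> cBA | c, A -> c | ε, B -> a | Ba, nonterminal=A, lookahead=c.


For [A, c]: 'c' ∈ FIRST(c)
Entry: A -> c


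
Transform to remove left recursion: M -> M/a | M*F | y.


Left-recursive alternatives: M/a, M*F; non-recursive: y
Introduce M': M -> yM', M' -> /aM' | *FM' | ε


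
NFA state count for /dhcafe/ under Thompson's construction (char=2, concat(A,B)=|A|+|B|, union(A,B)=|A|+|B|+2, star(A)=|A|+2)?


Syntax tree has 6 char leaf(s), 0 union(s), 0 star(s)
chars contribute 6×2 = 12; each union adds +2; each star adds +2
Total: 12 + 0 + 0 = 12 states


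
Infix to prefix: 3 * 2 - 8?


left-to-right (same/higher precedence on left): tree is (- (* 3 2) 8)
Prefix: - * 3 2 8


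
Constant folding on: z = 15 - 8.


15 - 8 = 7 at compile time
Optimized: z = 7


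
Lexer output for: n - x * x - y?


Scan left to right, longest-match per lexeme
Tokens: ID(n), OP(-), ID(x), OP(*), ID(x), OP(-), ID(y)


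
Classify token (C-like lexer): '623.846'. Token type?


Pattern: digits with a decimal point
Type: FLOAT_LITERAL


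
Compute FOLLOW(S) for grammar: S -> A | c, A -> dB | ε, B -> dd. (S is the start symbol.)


$ ∈ FOLLOW(S). For each A -> αBβ: add FIRST(β)\{ε} to FOLLOW(B); if β nullable, add FOLLOW(A).
FOLLOW(S) = {$}


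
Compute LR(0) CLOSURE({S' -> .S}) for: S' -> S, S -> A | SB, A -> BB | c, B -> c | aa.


Start: S' -> .S
For each item with dot before a nonterminal B, add B -> .γ for every B-production
Closure: [S' -> .S, S -> .A, S -> .SB, A -> .BB, A -> .c, B -> .c, B -> .aa]


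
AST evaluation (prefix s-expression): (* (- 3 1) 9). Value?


Evaluate inner: (- 3 1) = 2
Evaluate root: (* 2 9) = 18
Result: 18


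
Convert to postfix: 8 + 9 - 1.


Left to right (same or higher precedence on left)
Postfix: 8 9 + 1 -


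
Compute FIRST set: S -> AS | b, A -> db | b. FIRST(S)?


Per alternative of S: FIRST(AS) = {b, d}; FIRST(b) = {b}
FIRST(S) = {b, d}


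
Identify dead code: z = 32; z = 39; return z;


first assignment to z is overwritten before any read
Dead: 'z = 32'


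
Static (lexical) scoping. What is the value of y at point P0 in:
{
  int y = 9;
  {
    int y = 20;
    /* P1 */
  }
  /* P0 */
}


y declared in the same block as P0
y = 9


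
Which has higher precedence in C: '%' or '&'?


'%' is multiplicative (level 10); '&' is bitwise AND (level 5)
Higher level binds tighter
'%' has higher precedence than '&'


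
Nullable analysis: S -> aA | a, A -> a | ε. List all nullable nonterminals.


A nonterminal is nullable iff some alternative derives ε (directly, or every symbol in it is nullable)
Nullable: {A}


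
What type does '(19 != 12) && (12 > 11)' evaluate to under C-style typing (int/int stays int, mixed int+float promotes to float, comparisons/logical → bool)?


Operand types: bool && bool
Rule: logical operators take bool operands and yield bool
Result type: bool


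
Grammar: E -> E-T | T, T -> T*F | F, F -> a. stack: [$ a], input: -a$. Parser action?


'a' on top is the handle for F -> a
Action: reduce (F -> a)


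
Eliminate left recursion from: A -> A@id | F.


Left-recursive alternatives: A@id; non-recursive: F
Introduce A': A -> FA', A' -> @idA' | ε


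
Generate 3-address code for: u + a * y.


Break into single-operator statements:
t1 = a * y
t2 = u + t1


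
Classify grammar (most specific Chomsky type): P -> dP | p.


Right-linear: every RHS is a terminal or a terminal followed by one nonterminal
Classification: Type 3 (Regular)


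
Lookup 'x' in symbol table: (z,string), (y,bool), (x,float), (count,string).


Lookup 'x' → type float


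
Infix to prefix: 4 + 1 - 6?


left-to-right (same/higher precedence on left): tree is (- (+ 4 1) 6)
Prefix: - + 4 1 6


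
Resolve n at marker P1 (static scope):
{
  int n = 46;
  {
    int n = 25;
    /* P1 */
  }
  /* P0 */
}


n declared in the same block as P1
n = 25


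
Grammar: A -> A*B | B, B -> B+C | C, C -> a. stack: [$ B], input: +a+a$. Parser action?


shift '+' to continue B -> B+C
Action: shift


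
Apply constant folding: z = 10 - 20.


10 - 20 = -10 at compile time
Optimized: z = -10


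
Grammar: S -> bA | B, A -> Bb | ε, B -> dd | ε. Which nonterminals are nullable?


A nonterminal is nullable iff some alternative derives ε (directly, or every symbol in it is nullable)
Nullable: {A, B, S}


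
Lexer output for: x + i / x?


Scan left to right, longest-match per lexeme
Tokens: ID(x), OP(+), ID(i), OP(/), ID(x)


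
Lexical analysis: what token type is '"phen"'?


Pattern: double-quoted sequence
Type: STRING_LITERAL


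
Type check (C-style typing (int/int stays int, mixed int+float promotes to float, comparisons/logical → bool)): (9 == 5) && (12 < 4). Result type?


Operand types: bool && bool
Rule: logical operators take bool operands and yield bool
Result type: bool


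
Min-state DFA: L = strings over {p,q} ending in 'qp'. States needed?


Track the longest suffix of input matching a prefix of 'qp': 3 classes (prefixes of length 0..2)
Minimal DFA: 3 states


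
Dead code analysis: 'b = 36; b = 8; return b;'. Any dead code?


first assignment to b is overwritten before any read
Dead: 'b = 36'


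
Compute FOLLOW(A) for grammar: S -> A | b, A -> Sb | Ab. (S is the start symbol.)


$ ∈ FOLLOW(S). For each A -> αBβ: add FIRST(β)\{ε} to FOLLOW(B); if β nullable, add FOLLOW(A).
FOLLOW(A) = {$, b}


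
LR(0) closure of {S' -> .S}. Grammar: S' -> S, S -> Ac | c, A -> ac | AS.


Start: S' -> .S
For each item with dot before a nonterminal B, add B -> .γ for every B-production
Closure: [S' -> .S, S -> .Ac, S -> .c, A -> .ac, A -> .AS]


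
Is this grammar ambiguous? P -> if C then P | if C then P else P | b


dangling else: 'if C then if C then b else b' parses two ways
Ambiguous


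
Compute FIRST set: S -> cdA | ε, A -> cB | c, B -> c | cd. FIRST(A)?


Per alternative of A: FIRST(cB) = {c}; FIRST(c) = {c}
FIRST(A) = {c}


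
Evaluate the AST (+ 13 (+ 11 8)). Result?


Evaluate inner: (+ 11 8) = 19
Evaluate root: (+ 13 19) = 32
Result: 32


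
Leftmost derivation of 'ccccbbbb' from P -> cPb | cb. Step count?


Derivation: P => cPb => ccPbb => cccPbbb => ccccbbbb
Steps: 4


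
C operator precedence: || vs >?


'>' is relational (level 7); '||' is logical OR (level 1)
Higher level binds tighter
'>' has higher precedence than '||'


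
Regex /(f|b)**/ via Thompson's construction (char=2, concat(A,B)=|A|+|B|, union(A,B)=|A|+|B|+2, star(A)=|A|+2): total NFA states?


Syntax tree has 2 char leaf(s), 1 union(s), 2 star(s)
chars contribute 2×2 = 4; each union adds +2; each star adds +2
Total: 4 + 2 + 4 = 10 states


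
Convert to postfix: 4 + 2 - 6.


Left to right (same or higher precedence on left)
Postfix: 4 2 + 6 -


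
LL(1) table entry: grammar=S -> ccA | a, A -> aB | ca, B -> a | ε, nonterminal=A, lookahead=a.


For [A, a]: 'a' ∈ FIRST(aB)
Entry: A -> aB


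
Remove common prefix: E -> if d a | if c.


Common prefix: 'if'
Factored: E -> if E', E' -> d a | c


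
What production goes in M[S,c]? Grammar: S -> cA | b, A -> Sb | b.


For [S, c]: 'c' ∈ FIRST(cA)
Entry: S -> cA


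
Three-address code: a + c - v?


Break into single-operator statements:
t1 = a + c
t2 = t1 - v


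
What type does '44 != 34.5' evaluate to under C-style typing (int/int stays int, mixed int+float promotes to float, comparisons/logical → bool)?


Operand types: int != float
Rule: comparison yields bool
Result type: bool


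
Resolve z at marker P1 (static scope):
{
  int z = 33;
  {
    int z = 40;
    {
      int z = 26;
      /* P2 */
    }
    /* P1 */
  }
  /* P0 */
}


z declared in the same block as P1
z = 40


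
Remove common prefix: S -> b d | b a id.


Common prefix: 'b'
Factored: S -> b S', S' -> d | a id


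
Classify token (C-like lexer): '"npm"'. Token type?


Pattern: double-quoted sequence
Type: STRING_LITERAL


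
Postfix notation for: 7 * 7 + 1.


Left to right (same or higher precedence on left)
Postfix: 7 7 * 1 +


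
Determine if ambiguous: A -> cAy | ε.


balanced c^n…y^n: each string has a unique parse
Unambiguous


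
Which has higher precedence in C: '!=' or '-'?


'-' is additive (level 9); '!=' is equality (level 6)
Higher level binds tighter
'-' has higher precedence than '!='


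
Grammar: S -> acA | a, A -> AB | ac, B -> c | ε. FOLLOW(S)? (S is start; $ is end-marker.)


$ ∈ FOLLOW(S). For each A -> αBβ: add FIRST(β)\{ε} to FOLLOW(B); if β nullable, add FOLLOW(A).
FOLLOW(S) = {$}


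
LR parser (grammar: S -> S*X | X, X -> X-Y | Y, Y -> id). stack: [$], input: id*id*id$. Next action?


no handle on stack; shift 'id'
Action: shift


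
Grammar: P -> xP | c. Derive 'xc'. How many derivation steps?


Derivation: P => xP => xc
Steps: 2


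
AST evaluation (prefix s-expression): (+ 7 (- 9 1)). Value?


Evaluate inner: (- 9 1) = 8
Evaluate root: (+ 7 8) = 15
Result: 15


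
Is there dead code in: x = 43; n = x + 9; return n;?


x is read by n's definition; n is returned
No dead code


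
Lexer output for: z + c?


Scan left to right, longest-match per lexeme
Tokens: ID(z), OP(+), ID(c)


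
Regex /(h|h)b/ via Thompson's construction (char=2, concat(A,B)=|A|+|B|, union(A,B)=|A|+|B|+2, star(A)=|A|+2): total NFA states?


Syntax tree has 3 char leaf(s), 1 union(s), 0 star(s)
chars contribute 3×2 = 6; each union adds +2; each star adds +2
Total: 6 + 2 + 0 = 8 states


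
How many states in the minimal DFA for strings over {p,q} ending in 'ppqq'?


Track the longest suffix of input matching a prefix of 'ppqq': 5 classes (prefixes of length 0..4)
Minimal DFA: 5 states


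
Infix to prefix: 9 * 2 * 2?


left-to-right (same/higher precedence on left): tree is (* (* 9 2) 2)
Prefix: * * 9 2 2


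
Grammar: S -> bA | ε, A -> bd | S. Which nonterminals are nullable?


A nonterminal is nullable iff some alternative derives ε (directly, or every symbol in it is nullable)
Nullable: {A, S}


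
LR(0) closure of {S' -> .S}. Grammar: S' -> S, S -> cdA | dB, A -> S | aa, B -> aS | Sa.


Start: S' -> .S
For each item with dot before a nonterminal B, add B -> .γ for every B-production
Closure: [S' -> .S, S -> .cdA, S -> .dB]


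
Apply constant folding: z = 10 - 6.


10 - 6 = 4 at compile time
Optimized: z = 4


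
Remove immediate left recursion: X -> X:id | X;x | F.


Left-recursive alternatives: X:id, X;x; non-recursive: F
Introduce X': X -> FX', X' -> :idX' | ;xX' | ε


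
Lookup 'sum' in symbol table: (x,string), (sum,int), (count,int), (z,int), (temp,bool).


Lookup 'sum' → type int


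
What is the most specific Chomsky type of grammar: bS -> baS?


LHS has context (more than one symbol) and |LHS| ≤ |RHS|
Classification: Type 1 (Context-Sensitive)


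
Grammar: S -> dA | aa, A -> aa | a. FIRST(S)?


Per alternative of S: FIRST(dA) = {d}; FIRST(aa) = {a}
FIRST(S) = {a, d}


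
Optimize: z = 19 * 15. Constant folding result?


19 * 15 = 285 at compile time
Optimized: z = 285


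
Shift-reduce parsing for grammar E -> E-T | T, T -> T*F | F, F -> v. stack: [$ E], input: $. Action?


start symbol E on stack, input exhausted
Action: accept


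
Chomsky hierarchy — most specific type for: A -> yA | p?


Right-linear: every RHS is a terminal or a terminal followed by one nonterminal
Classification: Type 3 (Regular)


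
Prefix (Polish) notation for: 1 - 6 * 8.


'*' binds tighter: tree is (- 1 (* 6 8))
Prefix: - 1 * 6 8


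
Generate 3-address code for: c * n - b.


Break into single-operator statements:
t1 = c * n
t2 = t1 - b


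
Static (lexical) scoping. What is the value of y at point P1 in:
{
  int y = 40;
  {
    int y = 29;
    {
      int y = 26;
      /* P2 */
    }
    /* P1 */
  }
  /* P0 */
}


y declared in the same block as P1
y = 29


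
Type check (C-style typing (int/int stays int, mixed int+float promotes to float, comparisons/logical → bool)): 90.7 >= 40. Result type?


Operand types: float >= int
Rule: comparison yields bool
Result type: bool


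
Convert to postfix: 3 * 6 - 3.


Left to right (same or higher precedence on left)
Postfix: 3 6 * 3 -


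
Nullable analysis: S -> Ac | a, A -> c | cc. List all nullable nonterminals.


A nonterminal is nullable iff some alternative derives ε (directly, or every symbol in it is nullable)
Nullable: {}


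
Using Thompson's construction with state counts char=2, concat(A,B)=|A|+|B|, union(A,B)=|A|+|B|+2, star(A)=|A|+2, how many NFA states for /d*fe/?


Syntax tree has 3 char leaf(s), 0 union(s), 1 star(s)
chars contribute 3×2 = 6; each union adds +2; each star adds +2
Total: 6 + 0 + 2 = 8 states


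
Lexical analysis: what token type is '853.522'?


Pattern: digits with a decimal point
Type: FLOAT_LITERAL


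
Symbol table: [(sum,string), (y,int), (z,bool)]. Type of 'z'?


Lookup 'z' → type bool


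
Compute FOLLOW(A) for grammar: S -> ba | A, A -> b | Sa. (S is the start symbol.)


$ ∈ FOLLOW(S). For each A -> αBβ: add FIRST(β)\{ε} to FOLLOW(B); if β nullable, add FOLLOW(A).
FOLLOW(A) = {$, a}


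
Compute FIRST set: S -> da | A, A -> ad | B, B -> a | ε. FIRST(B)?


Per alternative of B: FIRST(a) = {a}; FIRST(ε) = {ε}
FIRST(B) = {a, ε}


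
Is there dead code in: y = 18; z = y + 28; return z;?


y is read by z's definition; z is returned
No dead code


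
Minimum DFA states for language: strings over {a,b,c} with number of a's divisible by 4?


Track (count of a) mod 4: states 0..3, accept at 0
Minimal DFA: 4 states


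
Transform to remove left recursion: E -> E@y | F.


Left-recursive alternatives: E@y; non-recursive: F
Introduce E': E -> FE', E' -> @yE' | ε


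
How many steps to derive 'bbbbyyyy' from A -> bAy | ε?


Derivation: A => bAy => bbAyy => bbbAyyy => bbbbAyyyy => bbbbyyyy
Steps: 5


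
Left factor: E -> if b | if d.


Common prefix: 'if'
Factored: E -> if E', E' -> b | d


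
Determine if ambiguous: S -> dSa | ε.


balanced d^n…a^n: each string has a unique parse
Unambiguous


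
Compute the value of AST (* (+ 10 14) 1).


Evaluate inner: (+ 10 14) = 24
Evaluate root: (* 24 1) = 24
Result: 24


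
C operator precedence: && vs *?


'*' is multiplicative (level 10); '&&' is logical AND (level 2)
Higher level binds tighter
'*' has higher precedence than '&&'


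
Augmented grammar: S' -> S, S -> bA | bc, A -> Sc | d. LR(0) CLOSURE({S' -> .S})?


Start: S' -> .S
For each item with dot before a nonterminal B, add B -> .γ for every B-production
Closure: [S' -> .S, S -> .bA, S -> .bc]


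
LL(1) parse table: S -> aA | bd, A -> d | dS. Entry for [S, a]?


For [S, a]: 'a' ∈ FIRST(aA)
Entry: S -> aA


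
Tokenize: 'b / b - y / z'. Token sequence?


Scan left to right, longest-match per lexeme
Tokens: ID(b), OP(/), ID(b), OP(-), ID(y), OP(/), ID(z)


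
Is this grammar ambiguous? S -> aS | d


right-linear, alternatives start with distinct terminals 'a' vs 'd': unique leftmost derivation
Unambiguous


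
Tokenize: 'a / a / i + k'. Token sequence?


Scan left to right, longest-match per lexeme
Tokens: ID(a), OP(/), ID(a), OP(/), ID(i), OP(+), ID(k)


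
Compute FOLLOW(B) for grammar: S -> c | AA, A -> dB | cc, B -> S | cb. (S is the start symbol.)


$ ∈ FOLLOW(S). For each A -> αBβ: add FIRST(β)\{ε} to FOLLOW(B); if β nullable, add FOLLOW(A).
FOLLOW(B) = {$, c, d}


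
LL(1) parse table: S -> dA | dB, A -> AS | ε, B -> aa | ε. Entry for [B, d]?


For [B, d]: ε is nullable and 'd' ∈ FOLLOW(B)
Entry: B -> ε


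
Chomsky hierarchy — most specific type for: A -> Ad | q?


Left-linear: every RHS is a terminal or one nonterminal followed by a terminal
Classification: Type 3 (Regular)


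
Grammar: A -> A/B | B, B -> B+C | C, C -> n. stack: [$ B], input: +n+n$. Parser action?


shift '+' to continue B -> B+C
Action: shift


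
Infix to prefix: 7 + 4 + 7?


left-to-right (same/higher precedence on left): tree is (+ (+ 7 4) 7)
Prefix: + + 7 4 7


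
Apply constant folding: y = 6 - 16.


6 - 16 = -10 at compile time
Optimized: y = -10


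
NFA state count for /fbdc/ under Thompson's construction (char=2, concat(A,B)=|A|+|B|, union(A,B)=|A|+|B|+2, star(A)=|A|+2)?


Syntax tree has 4 char leaf(s), 0 union(s), 0 star(s)
chars contribute 4×2 = 8; each union adds +2; each star adds +2
Total: 8 + 0 + 0 = 8 states


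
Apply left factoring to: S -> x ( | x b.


Common prefix: 'x'
Factored: S -> x S', S' -> ( | b


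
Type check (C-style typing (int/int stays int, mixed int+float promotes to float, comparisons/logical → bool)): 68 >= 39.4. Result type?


Operand types: int >= float
Rule: comparison yields bool
Result type: bool


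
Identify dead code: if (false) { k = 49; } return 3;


condition is constant false, so the whole block is unreachable
Dead: 'if (false) { k = 49; }'


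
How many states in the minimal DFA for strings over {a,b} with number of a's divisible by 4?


Track (count of a) mod 4: states 0..3, accept at 0
Minimal DFA: 4 states


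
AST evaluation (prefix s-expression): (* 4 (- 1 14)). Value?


Evaluate inner: (- 1 14) = -13
Evaluate root: (* 4 -13) = -52
Result: -52


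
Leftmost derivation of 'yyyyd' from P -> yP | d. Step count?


Derivation: P => yP => yyP => yyyP => yyyyP => yyyyd
Steps: 5


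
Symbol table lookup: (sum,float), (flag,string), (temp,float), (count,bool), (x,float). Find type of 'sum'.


Lookup 'sum' → type float


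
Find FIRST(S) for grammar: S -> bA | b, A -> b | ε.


Per alternative of S: FIRST(bA) = {b}; FIRST(b) = {b}
FIRST(S) = {b}


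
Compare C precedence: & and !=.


'!=' is equality (level 6); '&' is bitwise AND (level 5)
Higher level binds tighter
'!=' has higher precedence than '&'


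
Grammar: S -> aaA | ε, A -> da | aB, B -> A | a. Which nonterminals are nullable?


A nonterminal is nullable iff some alternative derives ε (directly, or every symbol in it is nullable)
Nullable: {S}


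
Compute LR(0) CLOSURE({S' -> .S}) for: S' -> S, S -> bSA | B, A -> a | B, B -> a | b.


Start: S' -> .S
For each item with dot before a nonterminal B, add B -> .γ for every B-production
Closure: [S' -> .S, S -> .bSA, S -> .B, B -> .a, B -> .b]


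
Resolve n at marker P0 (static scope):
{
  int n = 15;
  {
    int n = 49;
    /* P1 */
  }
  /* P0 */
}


n declared in the same block as P0
n = 15


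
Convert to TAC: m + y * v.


Break into single-operator statements:
t1 = y * v
t2 = m + t1


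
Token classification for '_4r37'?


Pattern: letter/underscore followed by alphanumerics, not a keyword
Type: IDENTIFIER


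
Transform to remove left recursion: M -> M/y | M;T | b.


Left-recursive alternatives: M/y, M;T; non-recursive: b
Introduce M': M -> bM', M' -> /yM' | ;TM' | ε


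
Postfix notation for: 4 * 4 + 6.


Left to right (same or higher precedence on left)
Postfix: 4 4 * 6 +


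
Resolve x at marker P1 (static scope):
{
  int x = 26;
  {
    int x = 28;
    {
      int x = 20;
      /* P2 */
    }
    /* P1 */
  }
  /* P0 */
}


x declared in the same block as P1
x = 28


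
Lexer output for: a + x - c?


Scan left to right, longest-match per lexeme
Tokens: ID(a), OP(+), ID(x), OP(-), ID(c)


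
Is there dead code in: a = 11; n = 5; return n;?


a is assigned but never read
Dead: 'a = 11'


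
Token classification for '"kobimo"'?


Pattern: double-quoted sequence
Type: STRING_LITERAL


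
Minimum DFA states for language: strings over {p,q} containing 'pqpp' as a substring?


KMP-style automaton: 4 progress states + 1 absorbing accept = 5
Minimal DFA: 5 states


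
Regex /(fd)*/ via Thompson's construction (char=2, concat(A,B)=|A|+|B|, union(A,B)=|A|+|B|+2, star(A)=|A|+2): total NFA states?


Syntax tree has 2 char leaf(s), 0 union(s), 1 star(s)
chars contribute 2×2 = 4; each union adds +2; each star adds +2
Total: 4 + 0 + 2 = 6 states


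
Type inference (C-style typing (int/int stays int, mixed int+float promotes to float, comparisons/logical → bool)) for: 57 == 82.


Operand types: int == int
Rule: comparison yields bool
Result type: bool


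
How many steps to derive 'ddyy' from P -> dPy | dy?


Derivation: P => dPy => ddyy
Steps: 2


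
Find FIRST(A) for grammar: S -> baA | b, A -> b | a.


Per alternative of A: FIRST(b) = {b}; FIRST(a) = {a}
FIRST(A) = {a, b}


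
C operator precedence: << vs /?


'/' is multiplicative (level 10); '<<' is shift (level 8)
Higher level binds tighter
'/' has higher precedence than '<<'


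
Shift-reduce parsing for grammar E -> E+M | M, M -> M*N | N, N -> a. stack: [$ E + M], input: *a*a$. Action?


'*' can extend M; shift to build M -> M*N
Action: shift


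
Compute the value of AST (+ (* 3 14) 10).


Evaluate inner: (* 3 14) = 42
Evaluate root: (+ 42 10) = 52
Result: 52


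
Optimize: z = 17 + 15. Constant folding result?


17 + 15 = 32 at compile time
Optimized: z = 32


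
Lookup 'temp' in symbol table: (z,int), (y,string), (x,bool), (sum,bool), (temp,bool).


Lookup 'temp' → type bool


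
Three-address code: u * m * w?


Break into single-operator statements:
t1 = u * m
t2 = t1 * w


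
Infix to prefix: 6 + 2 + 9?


left-to-right (same/higher precedence on left): tree is (+ (+ 6 2) 9)
Prefix: + + 6 2 9


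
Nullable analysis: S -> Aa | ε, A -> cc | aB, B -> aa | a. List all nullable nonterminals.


A nonterminal is nullable iff some alternative derives ε (directly, or every symbol in it is nullable)
Nullable: {S}


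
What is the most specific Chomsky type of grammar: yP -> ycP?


LHS has context (more than one symbol) and |LHS| ≤ |RHS|
Classification: Type 1 (Context-Sensitive)


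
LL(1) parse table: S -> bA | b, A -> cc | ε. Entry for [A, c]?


For [A, c]: 'c' ∈ FIRST(cc)
Entry: A -> cc


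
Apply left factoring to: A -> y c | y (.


Common prefix: 'y'
Factored: A -> y A', A' -> c | (


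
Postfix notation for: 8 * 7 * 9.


Left to right (same or higher precedence on left)
Postfix: 8 7 * 9 *


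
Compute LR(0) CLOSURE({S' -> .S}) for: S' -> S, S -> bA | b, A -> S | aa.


Start: S' -> .S
For each item with dot before a nonterminal B, add B -> .γ for every B-production
Closure: [S' -> .S, S -> .bA, S -> .b]


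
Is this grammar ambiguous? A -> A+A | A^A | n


'n+n^n' has two parse trees (no precedence encoded between + and ^)
Ambiguous


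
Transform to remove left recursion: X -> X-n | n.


Left-recursive alternatives: X-n; non-recursive: n
Introduce X': X -> nX', X' -> -nX' | ε


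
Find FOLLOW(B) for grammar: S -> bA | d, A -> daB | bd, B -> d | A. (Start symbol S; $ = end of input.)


$ ∈ FOLLOW(S). For each A -> αBβ: add FIRST(β)\{ε} to FOLLOW(B); if β nullable, add FOLLOW(A).
FOLLOW(B) = {$}


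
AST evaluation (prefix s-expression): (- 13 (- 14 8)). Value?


Evaluate inner: (- 14 8) = 6
Evaluate root: (- 13 6) = 7
Result: 7


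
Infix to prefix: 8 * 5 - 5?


left-to-right (same/higher precedence on left): tree is (- (* 8 5) 5)
Prefix: - * 8 5 5


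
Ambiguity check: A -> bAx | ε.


balanced b^n…x^n: each string has a unique parse
Unambiguous


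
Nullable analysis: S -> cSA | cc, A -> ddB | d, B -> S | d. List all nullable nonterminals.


A nonterminal is nullable iff some alternative derives ε (directly, or every symbol in it is nullable)
Nullable: {}


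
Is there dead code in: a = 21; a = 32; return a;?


first assignment to a is overwritten before any read
Dead: 'a = 21'


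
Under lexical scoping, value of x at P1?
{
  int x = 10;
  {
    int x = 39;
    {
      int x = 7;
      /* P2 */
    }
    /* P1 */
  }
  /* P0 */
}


x declared in the same block as P1
x = 39


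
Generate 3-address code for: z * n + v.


Break into single-operator statements:
t1 = z * n
t2 = t1 + v


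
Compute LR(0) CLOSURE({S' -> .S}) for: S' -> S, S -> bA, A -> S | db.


Start: S' -> .S
For each item with dot before a nonterminal B, add B -> .γ for every B-production
Closure: [S' -> .S, S -> .bA]


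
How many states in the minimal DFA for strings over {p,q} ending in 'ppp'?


Track the longest suffix of input matching a prefix of 'ppp': 4 classes (prefixes of length 0..3)
Minimal DFA: 4 states


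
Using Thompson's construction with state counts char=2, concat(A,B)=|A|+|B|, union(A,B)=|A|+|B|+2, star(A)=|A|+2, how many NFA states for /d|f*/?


Syntax tree has 2 char leaf(s), 1 union(s), 1 star(s)
chars contribute 2×2 = 4; each union adds +2; each star adds +2
Total: 4 + 2 + 2 = 8 states


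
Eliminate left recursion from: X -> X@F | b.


Left-recursive alternatives: X@F; non-recursive: b
Introduce X': X -> bX', X' -> @FX' | ε


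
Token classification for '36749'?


Pattern: digits only
Type: INTEGER_LITERAL


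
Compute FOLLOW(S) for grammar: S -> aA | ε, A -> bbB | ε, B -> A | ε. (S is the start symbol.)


$ ∈ FOLLOW(S). For each A -> αBβ: add FIRST(β)\{ε} to FOLLOW(B); if β nullable, add FOLLOW(A).
FOLLOW(S) = {$}


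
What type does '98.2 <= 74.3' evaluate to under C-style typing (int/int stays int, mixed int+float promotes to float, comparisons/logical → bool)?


Operand types: float <= float
Rule: comparison yields bool
Result type: bool


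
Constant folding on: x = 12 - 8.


12 - 8 = 4 at compile time
Optimized: x = 4


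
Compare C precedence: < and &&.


'<' is relational (level 7); '&&' is logical AND (level 2)
Higher level binds tighter
'<' has higher precedence than '&&'


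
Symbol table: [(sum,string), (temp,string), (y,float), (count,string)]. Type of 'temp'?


Lookup 'temp' → type string


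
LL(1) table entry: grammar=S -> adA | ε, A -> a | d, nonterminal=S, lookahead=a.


For [S, a]: 'a' ∈ FIRST(adA)
Entry: S -> adA


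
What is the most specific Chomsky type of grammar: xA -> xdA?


LHS has context (more than one symbol) and |LHS| ≤ |RHS|
Classification: Type 1 (Context-Sensitive)


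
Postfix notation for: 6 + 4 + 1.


Left to right (same or higher precedence on left)
Postfix: 6 4 + 1 +


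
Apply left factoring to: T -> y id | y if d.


Common prefix: 'y'
Factored: T -> y T', T' -> id | if d


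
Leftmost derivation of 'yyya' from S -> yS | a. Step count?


Derivation: S => yS => yyS => yyyS => yyya
Steps: 4


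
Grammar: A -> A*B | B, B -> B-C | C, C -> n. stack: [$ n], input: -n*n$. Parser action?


'n' on top is the handle for C -> n
Action: reduce (C -> n)


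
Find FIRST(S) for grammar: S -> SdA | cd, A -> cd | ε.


Per alternative of S: FIRST(SdA) = {c}; FIRST(cd) = {c}
FIRST(S) = {c}


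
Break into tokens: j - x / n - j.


Scan left to right, longest-match per lexeme
Tokens: ID(j), OP(-), ID(x), OP(/), ID(n), OP(-), ID(j)


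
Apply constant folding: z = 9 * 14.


9 * 14 = 126 at compile time
Optimized: z = 126


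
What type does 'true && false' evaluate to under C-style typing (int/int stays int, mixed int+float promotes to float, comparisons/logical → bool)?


Operand types: bool && bool
Rule: logical operators take bool operands and yield bool
Result type: bool


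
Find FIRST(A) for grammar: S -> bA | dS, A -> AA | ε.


Per alternative of A: FIRST(AA) = {ε}; FIRST(ε) = {ε}
FIRST(A) = {ε}


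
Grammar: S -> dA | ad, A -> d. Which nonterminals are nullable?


A nonterminal is nullable iff some alternative derives ε (directly, or every symbol in it is nullable)
Nullable: {}


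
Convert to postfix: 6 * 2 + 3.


Left to right (same or higher precedence on left)
Postfix: 6 2 * 3 +


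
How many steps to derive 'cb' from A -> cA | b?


Derivation: A => cA => cb
Steps: 2


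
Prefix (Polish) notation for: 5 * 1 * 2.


left-to-right (same/higher precedence on left): tree is (* (* 5 1) 2)
Prefix: * * 5 1 2


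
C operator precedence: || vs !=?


'!=' is equality (level 6); '||' is logical OR (level 1)
Higher level binds tighter
'!=' has higher precedence than '||'


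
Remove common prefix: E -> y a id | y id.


Common prefix: 'y'
Factored: E -> y E', E' -> a id | id


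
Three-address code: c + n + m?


Break into single-operator statements:
t1 = c + n
t2 = t1 + m


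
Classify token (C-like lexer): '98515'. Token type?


Pattern: digits only
Type: INTEGER_LITERAL


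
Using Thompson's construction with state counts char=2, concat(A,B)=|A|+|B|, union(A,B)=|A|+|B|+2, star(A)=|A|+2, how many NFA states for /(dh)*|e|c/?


Syntax tree has 4 char leaf(s), 2 union(s), 1 star(s)
chars contribute 4×2 = 8; each union adds +2; each star adds +2
Total: 8 + 4 + 2 = 14 states


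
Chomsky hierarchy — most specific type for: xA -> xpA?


LHS has context (more than one symbol) and |LHS| ≤ |RHS|
Classification: Type 1 (Context-Sensitive)


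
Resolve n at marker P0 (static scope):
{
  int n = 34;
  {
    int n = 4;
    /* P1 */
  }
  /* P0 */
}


n declared in the same block as P0
n = 34


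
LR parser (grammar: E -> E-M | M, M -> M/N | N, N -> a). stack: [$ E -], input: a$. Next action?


no handle ('E-' is not any RHS); shift 'a'
Action: shift


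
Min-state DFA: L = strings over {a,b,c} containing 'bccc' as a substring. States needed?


KMP-style automaton: 4 progress states + 1 absorbing accept = 5
Minimal DFA: 5 states


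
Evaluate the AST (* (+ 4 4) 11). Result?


Evaluate inner: (+ 4 4) = 8
Evaluate root: (* 8 11) = 88
Result: 88


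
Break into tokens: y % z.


Scan left to right, longest-match per lexeme
Tokens: ID(y), OP(%), ID(z)


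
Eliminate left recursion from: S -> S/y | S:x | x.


Left-recursive alternatives: S/y, S:x; non-recursive: x
Introduce S': S -> xS', S' -> /yS' | :xS' | ε


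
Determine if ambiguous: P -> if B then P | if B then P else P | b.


dangling else: 'if B then if B then b else b' parses two ways
Ambiguous


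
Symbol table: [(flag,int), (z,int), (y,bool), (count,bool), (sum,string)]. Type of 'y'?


Lookup 'y' → type bool


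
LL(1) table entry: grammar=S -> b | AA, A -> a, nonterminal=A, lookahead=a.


For [A, a]: 'a' ∈ FIRST(a)
Entry: A -> a


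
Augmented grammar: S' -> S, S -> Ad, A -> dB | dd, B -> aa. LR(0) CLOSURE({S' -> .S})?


Start: S' -> .S
For each item with dot before a nonterminal B, add B -> .γ for every B-production
Closure: [S' -> .S, S -> .Ad, A -> .dB, A -> .dd]


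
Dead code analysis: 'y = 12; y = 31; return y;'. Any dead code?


first assignment to y is overwritten before any read
Dead: 'y = 12'


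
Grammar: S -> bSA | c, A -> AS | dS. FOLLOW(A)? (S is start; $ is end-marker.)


$ ∈ FOLLOW(S). For each A -> αBβ: add FIRST(β)\{ε} to FOLLOW(B); if β nullable, add FOLLOW(A).
FOLLOW(A) = {$, b, c, d}


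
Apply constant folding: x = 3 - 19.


3 - 19 = -16 at compile time
Optimized: x = -16


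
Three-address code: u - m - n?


Break into single-operator statements:
t1 = u - m
t2 = t1 - n


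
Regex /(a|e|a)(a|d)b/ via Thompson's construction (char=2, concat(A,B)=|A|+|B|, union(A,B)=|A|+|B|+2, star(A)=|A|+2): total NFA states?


Syntax tree has 6 char leaf(s), 3 union(s), 0 star(s)
chars contribute 6×2 = 12; each union adds +2; each star adds +2
Total: 12 + 6 + 0 = 18 states


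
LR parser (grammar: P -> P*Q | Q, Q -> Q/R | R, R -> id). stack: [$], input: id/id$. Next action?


no handle on stack; shift 'id'
Action: shift


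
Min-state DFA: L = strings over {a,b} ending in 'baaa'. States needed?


Track the longest suffix of input matching a prefix of 'baaa': 5 classes (prefixes of length 0..4)
Minimal DFA: 5 states


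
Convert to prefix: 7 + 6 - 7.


left-to-right (same/higher precedence on left): tree is (- (+ 7 6) 7)
Prefix: - + 7 6 7


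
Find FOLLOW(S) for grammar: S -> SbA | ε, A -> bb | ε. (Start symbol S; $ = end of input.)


$ ∈ FOLLOW(S). For each A -> αBβ: add FIRST(β)\{ε} to FOLLOW(B); if β nullable, add FOLLOW(A).
FOLLOW(S) = {$, b}


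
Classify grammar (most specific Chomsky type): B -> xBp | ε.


Single nonterminal LHS, but x^n p^n is not regular
Classification: Type 2 (Context-Free)


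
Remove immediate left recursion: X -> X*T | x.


Left-recursive alternatives: X*T; non-recursive: x
Introduce X': X -> xX', X' -> *TX' | ε


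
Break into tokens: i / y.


Scan left to right, longest-match per lexeme
Tokens: ID(i), OP(/), ID(y)


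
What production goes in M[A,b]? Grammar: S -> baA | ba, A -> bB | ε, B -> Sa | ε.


For [A, b]: 'b' ∈ FIRST(bB)
Entry: A -> bB


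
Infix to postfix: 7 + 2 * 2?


* has higher precedence, evaluate 2*2 first
Postfix: 7 2 2 * +


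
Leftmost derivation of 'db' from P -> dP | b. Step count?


Derivation: P => dP => db
Steps: 2


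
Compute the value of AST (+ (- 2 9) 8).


Evaluate inner: (- 2 9) = -7
Evaluate root: (+ -7 8) = 1
Result: 1


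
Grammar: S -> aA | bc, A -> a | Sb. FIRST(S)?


Per alternative of S: FIRST(aA) = {a}; FIRST(bc) = {b}
FIRST(S) = {a, b}


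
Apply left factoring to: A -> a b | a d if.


Common prefix: 'a'
Factored: A -> a A', A' -> b | d if


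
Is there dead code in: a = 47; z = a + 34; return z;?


a is read by z's definition; z is returned
No dead code


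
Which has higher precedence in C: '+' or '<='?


'+' is additive (level 9); '<=' is relational (level 7)
Higher level binds tighter
'+' has higher precedence than '<='


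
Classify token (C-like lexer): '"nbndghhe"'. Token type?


Pattern: double-quoted sequence
Type: STRING_LITERAL


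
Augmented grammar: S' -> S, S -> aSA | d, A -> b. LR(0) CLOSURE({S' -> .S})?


Start: S' -> .S
For each item with dot before a nonterminal B, add B -> .γ for every B-production
Closure: [S' -> .S, S -> .aSA, S -> .d]


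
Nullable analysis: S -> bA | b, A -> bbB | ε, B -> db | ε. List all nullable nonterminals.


A nonterminal is nullable iff some alternative derives ε (directly, or every symbol in it is nullable)
Nullable: {A, B}


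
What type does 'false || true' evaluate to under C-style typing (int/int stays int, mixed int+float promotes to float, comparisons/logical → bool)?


Operand types: bool || bool
Rule: logical operators take bool operands and yield bool
Result type: bool


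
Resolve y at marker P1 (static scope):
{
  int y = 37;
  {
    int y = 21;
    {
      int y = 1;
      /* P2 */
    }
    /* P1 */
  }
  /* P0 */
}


y declared in the same block as P1
y = 21


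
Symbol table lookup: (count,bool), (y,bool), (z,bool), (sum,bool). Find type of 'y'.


Lookup 'y' → type bool


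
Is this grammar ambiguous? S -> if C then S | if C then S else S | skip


dangling else: 'if C then if C then skip else skip' parses two ways
Ambiguous


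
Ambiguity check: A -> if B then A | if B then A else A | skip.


dangling else: 'if B then if B then skip else skip' parses two ways
Ambiguous


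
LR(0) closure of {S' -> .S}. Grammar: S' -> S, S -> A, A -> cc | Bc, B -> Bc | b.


Start: S' -> .S
For each item with dot before a nonterminal B, add B -> .γ for every B-production
Closure: [S' -> .S, S -> .A, A -> .cc, A -> .Bc, B -> .Bc, B -> .b]


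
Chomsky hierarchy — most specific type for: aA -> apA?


LHS has context (more than one symbol) and |LHS| ≤ |RHS|
Classification: Type 1 (Context-Sensitive)


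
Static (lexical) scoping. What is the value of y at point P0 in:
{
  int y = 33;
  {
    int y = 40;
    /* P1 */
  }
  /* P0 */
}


y declared in the same block as P0
y = 33


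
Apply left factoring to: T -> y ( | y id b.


Common prefix: 'y'
Factored: T -> y T', T' -> ( | id b


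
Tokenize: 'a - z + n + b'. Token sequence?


Scan left to right, longest-match per lexeme
Tokens: ID(a), OP(-), ID(z), OP(+), ID(n), OP(+), ID(b)


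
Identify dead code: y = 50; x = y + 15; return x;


y is read by x's definition; x is returned
No dead code


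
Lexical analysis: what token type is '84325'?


Pattern: digits only
Type: INTEGER_LITERAL


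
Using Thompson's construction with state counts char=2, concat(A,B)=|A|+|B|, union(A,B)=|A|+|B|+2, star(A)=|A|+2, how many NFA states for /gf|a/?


Syntax tree has 3 char leaf(s), 1 union(s), 0 star(s)
chars contribute 3×2 = 6; each union adds +2; each star adds +2
Total: 6 + 2 + 0 = 8 states


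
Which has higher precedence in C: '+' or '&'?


'+' is additive (level 9); '&' is bitwise AND (level 5)
Higher level binds tighter
'+' has higher precedence than '&'


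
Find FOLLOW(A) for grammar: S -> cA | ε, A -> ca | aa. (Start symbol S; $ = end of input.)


$ ∈ FOLLOW(S). For each A -> αBβ: add FIRST(β)\{ε} to FOLLOW(B); if β nullable, add FOLLOW(A).
FOLLOW(A) = {$}


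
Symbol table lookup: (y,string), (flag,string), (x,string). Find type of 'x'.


Lookup 'x' → type string


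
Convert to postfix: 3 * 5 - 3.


Left to right (same or higher precedence on left)
Postfix: 3 5 * 3 -


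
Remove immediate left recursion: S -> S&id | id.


Left-recursive alternatives: S&id; non-recursive: id
Introduce S': S -> idS', S' -> &idS' | ε


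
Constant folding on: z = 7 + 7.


7 + 7 = 14 at compile time
Optimized: z = 14


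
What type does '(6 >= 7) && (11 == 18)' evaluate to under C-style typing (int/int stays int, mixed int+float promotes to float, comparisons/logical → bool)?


Operand types: bool && bool
Rule: logical operators take bool operands and yield bool
Result type: bool
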